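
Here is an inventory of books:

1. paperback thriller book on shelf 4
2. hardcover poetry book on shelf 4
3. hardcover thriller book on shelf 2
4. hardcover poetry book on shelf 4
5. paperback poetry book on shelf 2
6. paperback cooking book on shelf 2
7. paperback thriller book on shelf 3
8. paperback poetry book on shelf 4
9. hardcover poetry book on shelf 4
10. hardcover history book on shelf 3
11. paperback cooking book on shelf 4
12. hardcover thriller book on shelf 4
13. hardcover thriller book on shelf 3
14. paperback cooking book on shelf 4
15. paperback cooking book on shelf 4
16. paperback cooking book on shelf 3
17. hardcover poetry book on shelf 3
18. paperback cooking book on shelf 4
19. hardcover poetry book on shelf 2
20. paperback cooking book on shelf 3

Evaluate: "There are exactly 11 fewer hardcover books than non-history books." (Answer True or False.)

hardcover books: 9.
non-history books: 19.
The claim requires 19 − 9 (= 10) to equal 11, which does not hold.

False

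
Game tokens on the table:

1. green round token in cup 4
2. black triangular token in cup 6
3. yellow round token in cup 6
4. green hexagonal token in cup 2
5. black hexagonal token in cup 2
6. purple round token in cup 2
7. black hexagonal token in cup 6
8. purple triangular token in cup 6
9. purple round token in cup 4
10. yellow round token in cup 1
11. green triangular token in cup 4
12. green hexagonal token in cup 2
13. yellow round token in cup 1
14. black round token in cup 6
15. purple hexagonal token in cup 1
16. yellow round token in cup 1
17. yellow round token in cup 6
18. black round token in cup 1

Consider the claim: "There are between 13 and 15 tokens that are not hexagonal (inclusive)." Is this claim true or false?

|tokens that are not hexagonal| = 13.
The claim requires 13 ≤ 13 ≤ 15, which holds.

True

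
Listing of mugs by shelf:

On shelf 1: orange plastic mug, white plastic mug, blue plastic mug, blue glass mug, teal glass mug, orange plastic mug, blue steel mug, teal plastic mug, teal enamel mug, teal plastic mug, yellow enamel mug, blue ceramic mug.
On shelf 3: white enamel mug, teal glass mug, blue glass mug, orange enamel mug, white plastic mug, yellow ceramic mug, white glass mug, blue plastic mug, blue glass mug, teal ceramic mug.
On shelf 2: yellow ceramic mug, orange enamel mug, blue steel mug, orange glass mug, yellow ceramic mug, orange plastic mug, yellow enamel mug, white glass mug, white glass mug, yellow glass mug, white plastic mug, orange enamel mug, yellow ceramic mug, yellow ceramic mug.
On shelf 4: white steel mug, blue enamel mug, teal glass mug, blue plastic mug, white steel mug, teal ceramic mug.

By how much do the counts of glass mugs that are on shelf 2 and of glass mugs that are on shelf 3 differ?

glass mugs on shelf 2: 4. glass mugs on shelf 3: 4.
|4 − 4| = 4 − 4 = 0.

0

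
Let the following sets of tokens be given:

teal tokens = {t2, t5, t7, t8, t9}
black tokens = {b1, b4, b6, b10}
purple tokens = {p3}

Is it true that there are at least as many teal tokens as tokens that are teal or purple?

False

|teal tokens| = 5.
|tokens that are teal or purple| = 6.
The claim requires 5 ≥ 6, which does not hold.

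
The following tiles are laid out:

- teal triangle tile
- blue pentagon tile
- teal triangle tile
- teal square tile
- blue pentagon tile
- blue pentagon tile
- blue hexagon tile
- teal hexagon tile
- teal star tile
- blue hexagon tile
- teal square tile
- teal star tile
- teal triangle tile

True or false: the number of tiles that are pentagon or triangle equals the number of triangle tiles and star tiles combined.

False

tiles that are pentagon or triangle: 6.
triangle tiles: 3; star tiles: 2; combined: 3 + 2 = 5.
The claim requires 6 = 5, which does not hold.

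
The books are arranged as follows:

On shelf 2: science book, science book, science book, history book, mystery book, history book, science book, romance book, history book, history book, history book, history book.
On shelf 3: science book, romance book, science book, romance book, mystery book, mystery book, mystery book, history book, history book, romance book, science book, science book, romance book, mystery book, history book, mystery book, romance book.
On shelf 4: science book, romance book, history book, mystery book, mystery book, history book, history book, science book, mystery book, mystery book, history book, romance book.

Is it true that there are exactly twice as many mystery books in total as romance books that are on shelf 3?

True

|mystery books| = 10.
|romance books on shelf 3| = 5.
The claim requires 10 = 2 × 5 = 10, which holds.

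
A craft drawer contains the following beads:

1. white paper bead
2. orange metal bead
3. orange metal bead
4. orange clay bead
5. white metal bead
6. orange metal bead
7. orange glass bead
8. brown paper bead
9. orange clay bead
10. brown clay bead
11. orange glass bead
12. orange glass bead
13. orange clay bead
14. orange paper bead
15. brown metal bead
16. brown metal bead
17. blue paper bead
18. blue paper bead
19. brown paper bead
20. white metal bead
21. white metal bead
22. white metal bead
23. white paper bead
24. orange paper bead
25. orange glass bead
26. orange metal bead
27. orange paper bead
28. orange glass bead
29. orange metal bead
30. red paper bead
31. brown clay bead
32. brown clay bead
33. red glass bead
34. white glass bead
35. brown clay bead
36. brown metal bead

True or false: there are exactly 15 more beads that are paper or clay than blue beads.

True

beads that are paper or clay: 17.
blue beads: 2.
The claim requires 17 − 2 (= 15) to equal 15, which holds.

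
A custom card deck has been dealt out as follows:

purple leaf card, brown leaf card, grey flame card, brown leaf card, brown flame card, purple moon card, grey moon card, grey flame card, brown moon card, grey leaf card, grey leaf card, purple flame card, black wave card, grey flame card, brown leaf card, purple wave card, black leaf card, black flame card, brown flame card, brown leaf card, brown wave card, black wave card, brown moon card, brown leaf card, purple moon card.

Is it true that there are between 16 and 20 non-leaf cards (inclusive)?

There are 16 non-leaf cards.
The claim requires 16 ≤ 16 ≤ 20, which holds.

True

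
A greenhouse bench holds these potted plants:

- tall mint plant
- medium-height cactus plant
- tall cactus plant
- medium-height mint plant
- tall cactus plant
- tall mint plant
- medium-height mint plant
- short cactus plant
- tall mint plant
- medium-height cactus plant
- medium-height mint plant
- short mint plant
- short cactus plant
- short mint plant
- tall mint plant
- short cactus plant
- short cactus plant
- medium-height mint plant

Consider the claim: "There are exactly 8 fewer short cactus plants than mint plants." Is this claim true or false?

There are 4 short cactus plants.
There are 10 mint plants.
The claim requires 10 − 4 (= 6) to equal 8, which does not hold.

False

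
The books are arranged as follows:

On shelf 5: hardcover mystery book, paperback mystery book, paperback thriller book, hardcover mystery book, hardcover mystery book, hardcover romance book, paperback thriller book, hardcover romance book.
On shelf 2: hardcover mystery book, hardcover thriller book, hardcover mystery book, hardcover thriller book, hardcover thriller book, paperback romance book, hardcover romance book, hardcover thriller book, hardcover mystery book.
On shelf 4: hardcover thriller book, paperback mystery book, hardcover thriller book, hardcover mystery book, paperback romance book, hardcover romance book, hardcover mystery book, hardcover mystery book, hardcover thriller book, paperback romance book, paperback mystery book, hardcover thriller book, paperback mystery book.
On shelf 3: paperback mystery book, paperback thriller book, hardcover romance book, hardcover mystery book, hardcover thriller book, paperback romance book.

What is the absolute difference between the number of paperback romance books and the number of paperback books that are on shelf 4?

paperback romance books: 4. paperback books on shelf 4: 5.
|4 − 5| = 5 − 4 = 1.

1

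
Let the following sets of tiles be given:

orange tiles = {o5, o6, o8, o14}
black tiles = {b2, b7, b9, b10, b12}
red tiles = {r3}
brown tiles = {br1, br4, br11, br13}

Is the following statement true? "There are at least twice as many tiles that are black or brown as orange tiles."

tiles that are black or brown: 9.
orange tiles: 4.
The claim requires 9 ≥ 2 × 4 = 8, which holds.

True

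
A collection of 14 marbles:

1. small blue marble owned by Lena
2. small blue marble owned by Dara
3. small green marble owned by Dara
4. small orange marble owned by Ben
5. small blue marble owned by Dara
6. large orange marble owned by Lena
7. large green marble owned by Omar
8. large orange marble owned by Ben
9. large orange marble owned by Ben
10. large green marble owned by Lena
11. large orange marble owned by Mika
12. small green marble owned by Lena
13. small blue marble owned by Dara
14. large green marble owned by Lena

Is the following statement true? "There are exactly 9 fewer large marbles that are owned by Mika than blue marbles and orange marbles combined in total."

False

Count of large marbles owned by Mika: 1.
blue marbles: 4; orange marbles: 5; combined: 4 + 5 = 9.
The claim requires 9 − 1 (= 8) to equal 9, which does not hold.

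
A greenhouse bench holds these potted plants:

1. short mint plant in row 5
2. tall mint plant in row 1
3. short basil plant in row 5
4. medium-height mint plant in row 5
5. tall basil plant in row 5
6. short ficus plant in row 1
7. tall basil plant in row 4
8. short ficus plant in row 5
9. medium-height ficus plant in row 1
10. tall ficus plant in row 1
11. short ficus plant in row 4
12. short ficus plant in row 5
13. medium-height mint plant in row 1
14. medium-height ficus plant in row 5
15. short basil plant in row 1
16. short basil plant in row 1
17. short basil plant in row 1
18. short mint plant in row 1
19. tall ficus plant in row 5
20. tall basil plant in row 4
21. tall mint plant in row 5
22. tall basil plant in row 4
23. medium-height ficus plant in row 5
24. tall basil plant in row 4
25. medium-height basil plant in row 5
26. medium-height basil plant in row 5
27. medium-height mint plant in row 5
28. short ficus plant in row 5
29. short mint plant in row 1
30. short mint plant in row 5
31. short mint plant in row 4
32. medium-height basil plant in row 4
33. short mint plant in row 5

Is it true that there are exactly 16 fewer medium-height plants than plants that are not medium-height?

There are 9 medium-height plants.
There are 24 plants that are not medium-height.
The claim requires 24 − 9 (= 15) to equal 16, which does not hold.

False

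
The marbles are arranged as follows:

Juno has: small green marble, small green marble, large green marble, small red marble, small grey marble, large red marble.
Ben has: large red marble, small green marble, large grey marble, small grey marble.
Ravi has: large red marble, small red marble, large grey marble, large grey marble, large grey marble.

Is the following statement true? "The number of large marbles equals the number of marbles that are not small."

large marbles: 8.
marbles that are not small: 8.
The claim requires 8 = 8, which holds.

True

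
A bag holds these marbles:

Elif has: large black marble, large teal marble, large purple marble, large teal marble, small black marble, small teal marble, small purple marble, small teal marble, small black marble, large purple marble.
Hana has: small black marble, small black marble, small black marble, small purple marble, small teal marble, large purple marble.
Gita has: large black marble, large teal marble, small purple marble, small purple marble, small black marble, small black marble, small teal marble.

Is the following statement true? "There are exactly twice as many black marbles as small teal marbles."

False

black marbles: 9.
small teal marbles: 4.
The claim requires 9 = 2 × 4 = 8, which does not hold.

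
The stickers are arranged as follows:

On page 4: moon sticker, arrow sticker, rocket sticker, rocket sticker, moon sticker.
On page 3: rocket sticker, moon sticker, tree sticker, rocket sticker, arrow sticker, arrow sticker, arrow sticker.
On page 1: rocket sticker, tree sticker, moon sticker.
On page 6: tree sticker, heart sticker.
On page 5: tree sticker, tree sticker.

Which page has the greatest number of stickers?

Counts by page: page 3→7, page 4→5, page 1→3, page 5→2, page 6→2.
The maximum is 7, held uniquely by page 3.

page 3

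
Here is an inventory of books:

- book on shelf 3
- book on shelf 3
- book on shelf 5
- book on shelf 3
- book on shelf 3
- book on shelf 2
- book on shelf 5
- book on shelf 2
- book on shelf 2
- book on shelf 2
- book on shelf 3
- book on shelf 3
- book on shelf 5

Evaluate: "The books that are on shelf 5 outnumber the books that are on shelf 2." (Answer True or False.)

False

books on shelf 5: 3.
books on shelf 2: 4.
The claim requires 3 > 4, which does not hold.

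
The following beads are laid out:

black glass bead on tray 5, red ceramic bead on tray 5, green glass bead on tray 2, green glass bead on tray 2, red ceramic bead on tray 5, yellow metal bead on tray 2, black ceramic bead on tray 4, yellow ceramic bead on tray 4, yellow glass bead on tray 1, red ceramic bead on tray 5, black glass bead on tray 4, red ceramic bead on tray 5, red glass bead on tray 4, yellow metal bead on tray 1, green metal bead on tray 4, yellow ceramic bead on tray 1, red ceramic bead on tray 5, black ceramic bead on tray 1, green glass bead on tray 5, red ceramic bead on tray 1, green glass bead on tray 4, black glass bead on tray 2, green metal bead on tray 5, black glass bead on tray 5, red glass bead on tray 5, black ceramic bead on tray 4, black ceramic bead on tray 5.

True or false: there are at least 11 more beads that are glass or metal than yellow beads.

False

beads that are glass or metal: 15.
yellow beads: 5.
The claim requires 15 − 5 = 10 ≥ 11, which does not hold.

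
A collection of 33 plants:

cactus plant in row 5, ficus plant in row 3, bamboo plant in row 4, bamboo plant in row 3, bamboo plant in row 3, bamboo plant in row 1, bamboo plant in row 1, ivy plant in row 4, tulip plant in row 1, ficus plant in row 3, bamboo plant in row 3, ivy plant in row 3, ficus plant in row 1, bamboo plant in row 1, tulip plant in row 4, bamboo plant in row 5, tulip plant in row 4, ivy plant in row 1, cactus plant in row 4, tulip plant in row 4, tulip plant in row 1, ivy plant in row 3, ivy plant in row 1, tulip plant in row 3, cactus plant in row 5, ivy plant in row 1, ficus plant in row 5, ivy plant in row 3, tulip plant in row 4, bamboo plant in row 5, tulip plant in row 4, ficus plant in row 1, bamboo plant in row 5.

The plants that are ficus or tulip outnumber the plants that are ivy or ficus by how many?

1

plants that are ficus or tulip: 13.
plants that are ivy or ficus: 12.
13 − 12 = 1.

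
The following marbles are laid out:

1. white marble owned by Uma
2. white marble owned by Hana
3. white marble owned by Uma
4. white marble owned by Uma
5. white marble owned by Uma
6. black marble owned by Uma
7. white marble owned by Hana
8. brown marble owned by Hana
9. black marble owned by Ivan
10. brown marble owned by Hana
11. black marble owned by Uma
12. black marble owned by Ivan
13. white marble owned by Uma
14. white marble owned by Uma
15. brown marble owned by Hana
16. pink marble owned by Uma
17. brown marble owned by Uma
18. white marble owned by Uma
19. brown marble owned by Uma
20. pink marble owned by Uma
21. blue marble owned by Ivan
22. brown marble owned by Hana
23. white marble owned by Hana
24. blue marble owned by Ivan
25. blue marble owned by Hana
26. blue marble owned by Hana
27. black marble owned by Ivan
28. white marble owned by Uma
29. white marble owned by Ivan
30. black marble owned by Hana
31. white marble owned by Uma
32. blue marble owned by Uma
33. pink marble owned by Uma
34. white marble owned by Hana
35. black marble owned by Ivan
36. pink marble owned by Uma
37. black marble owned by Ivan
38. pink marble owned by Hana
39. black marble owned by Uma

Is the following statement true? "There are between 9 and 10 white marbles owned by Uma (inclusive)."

Count of white marbles owned by Uma: 9.
The claim requires 9 ≤ 9 ≤ 10, which holds.

True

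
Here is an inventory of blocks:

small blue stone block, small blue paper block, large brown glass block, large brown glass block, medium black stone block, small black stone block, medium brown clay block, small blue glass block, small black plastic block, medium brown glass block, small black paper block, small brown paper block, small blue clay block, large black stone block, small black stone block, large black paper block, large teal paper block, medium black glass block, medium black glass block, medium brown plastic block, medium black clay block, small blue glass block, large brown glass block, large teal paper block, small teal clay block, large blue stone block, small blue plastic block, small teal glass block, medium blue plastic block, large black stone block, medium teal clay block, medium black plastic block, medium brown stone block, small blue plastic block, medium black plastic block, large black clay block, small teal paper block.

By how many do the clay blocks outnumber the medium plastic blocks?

2

clay blocks: 6.
medium plastic blocks: 4.
6 − 4 = 2.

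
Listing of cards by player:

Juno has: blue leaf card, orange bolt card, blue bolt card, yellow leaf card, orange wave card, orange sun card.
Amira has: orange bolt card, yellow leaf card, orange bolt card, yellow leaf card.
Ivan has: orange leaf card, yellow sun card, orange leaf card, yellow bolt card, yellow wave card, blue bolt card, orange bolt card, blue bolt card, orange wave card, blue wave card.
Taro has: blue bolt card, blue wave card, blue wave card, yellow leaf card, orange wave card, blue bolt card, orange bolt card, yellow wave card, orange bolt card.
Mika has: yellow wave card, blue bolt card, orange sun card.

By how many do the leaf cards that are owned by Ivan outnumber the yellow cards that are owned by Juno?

leaf cards owned by Ivan: 2.
yellow cards owned by Juno: 1.
2 − 1 = 1.

1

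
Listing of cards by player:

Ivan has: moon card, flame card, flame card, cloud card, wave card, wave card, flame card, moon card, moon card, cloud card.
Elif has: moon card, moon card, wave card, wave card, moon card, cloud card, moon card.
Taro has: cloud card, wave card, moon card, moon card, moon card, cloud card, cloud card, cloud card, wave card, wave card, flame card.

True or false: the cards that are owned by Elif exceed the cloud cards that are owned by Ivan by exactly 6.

False

|cards owned by Elif| = 7.
|cloud cards owned by Ivan| = 2.
The claim requires 7 − 2 (= 5) to equal 6, which does not hold.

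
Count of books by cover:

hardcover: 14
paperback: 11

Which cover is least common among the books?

Counts by cover: hardcover 14, paperback 11.
The minimum is 11, held uniquely by paperback.

paperback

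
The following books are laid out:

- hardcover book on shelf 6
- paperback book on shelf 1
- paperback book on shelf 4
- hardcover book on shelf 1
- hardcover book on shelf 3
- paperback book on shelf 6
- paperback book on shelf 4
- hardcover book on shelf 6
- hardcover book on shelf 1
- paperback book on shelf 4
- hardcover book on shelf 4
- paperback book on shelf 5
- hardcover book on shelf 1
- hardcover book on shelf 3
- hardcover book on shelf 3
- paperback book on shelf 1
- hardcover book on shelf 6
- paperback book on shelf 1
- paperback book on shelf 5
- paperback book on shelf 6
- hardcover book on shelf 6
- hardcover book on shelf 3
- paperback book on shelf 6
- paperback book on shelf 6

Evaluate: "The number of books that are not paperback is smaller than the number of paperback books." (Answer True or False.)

books that are not paperback: 12.
paperback books: 12.
The claim requires 12 < 12, which does not hold.

False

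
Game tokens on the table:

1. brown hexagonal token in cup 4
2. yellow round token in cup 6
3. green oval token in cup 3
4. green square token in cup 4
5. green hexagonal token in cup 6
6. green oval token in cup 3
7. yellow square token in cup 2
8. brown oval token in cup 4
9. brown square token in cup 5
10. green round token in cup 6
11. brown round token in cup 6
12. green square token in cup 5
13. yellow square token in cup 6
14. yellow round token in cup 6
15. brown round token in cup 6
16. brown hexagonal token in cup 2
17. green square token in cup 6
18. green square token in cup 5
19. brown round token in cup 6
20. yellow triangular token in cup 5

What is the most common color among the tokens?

Counts by color: green 8, brown 7, yellow 5.
The maximum is 8, held uniquely by green.

green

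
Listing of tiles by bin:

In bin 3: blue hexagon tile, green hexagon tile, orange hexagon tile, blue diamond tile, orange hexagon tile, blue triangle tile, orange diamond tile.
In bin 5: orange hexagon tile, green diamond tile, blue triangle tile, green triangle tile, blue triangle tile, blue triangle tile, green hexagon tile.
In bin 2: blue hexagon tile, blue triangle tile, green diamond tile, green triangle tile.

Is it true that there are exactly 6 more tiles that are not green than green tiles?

There are 12 tiles that are not green.
There are 6 green tiles.
The claim requires 12 − 6 (= 6) to equal 6, which holds.

True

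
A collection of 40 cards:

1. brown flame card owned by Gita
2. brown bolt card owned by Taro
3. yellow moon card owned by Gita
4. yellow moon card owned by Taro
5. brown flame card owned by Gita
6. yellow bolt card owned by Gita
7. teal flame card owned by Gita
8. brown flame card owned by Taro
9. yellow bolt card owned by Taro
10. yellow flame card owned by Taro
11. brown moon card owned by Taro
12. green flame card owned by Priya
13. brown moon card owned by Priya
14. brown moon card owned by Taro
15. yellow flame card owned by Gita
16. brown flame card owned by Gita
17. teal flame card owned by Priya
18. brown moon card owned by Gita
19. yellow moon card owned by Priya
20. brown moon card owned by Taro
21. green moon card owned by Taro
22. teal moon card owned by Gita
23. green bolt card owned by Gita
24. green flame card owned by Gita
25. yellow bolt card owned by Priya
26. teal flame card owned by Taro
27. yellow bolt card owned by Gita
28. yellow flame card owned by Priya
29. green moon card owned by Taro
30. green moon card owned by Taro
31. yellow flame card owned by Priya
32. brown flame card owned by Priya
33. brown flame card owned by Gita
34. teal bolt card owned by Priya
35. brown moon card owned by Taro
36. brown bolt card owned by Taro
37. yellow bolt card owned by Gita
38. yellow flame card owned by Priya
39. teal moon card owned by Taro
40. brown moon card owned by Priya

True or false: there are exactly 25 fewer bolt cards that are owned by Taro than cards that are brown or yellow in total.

True

Count of bolt cards owned by Taro: 3.
There are 28 cards that are brown or yellow.
The claim requires 28 − 3 (= 25) to equal 25, which holds.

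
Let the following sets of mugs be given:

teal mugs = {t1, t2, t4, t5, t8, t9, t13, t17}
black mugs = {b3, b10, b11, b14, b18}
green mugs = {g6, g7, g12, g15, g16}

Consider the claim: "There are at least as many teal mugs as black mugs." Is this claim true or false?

There are 8 teal mugs.
There are 5 black mugs.
The claim requires 8 ≥ 5, which holds.

True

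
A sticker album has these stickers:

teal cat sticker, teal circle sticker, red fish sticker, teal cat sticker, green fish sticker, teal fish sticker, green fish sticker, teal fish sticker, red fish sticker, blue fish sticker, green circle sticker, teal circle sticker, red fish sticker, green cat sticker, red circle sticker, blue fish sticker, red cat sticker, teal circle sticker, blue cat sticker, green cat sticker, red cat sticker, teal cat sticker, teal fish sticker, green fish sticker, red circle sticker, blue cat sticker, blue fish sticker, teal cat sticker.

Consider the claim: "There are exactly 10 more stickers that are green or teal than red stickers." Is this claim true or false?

False

There are 16 stickers that are green or teal.
There are 7 red stickers.
The claim requires 16 − 7 (= 9) to equal 10, which does not hold.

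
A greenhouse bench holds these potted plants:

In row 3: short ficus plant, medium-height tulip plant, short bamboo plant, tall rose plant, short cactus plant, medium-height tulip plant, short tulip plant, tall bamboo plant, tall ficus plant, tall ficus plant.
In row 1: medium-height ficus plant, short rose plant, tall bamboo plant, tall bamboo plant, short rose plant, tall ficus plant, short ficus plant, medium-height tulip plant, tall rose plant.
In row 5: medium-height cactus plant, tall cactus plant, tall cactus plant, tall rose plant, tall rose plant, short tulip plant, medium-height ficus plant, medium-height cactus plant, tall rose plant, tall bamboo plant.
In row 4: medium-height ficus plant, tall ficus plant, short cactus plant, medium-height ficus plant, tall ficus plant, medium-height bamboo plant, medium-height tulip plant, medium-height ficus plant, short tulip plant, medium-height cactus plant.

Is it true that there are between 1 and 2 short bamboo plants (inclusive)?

short bamboo plants: 1.
The claim requires 1 ≤ 1 ≤ 2, which holds.

True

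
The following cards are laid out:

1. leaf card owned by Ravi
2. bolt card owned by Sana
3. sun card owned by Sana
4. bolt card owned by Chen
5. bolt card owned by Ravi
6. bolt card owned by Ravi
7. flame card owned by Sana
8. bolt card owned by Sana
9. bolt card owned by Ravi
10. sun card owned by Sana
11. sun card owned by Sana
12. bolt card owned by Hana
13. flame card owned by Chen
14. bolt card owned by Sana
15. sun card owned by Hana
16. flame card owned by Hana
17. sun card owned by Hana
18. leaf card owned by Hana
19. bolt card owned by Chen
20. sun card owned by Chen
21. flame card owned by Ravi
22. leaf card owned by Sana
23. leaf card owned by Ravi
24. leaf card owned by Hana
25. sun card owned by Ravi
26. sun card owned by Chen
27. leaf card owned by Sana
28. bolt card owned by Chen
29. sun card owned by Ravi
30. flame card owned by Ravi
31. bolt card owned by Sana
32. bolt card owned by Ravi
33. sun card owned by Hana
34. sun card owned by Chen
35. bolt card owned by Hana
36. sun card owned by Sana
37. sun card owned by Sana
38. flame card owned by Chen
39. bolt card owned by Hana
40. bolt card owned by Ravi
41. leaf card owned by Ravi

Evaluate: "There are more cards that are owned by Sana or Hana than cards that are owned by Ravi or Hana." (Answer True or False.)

False

cards owned by Sana or Hana: 21.
cards owned by Ravi or Hana: 21.
The claim requires 21 > 21, which does not hold.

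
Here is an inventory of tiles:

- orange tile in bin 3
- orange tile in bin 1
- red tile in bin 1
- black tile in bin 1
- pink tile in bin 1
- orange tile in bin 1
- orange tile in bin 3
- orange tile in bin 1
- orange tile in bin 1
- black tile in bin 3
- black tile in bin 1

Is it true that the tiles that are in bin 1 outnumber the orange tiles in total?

|tiles in bin 1| = 8.
|orange tiles| = 6.
The claim requires 8 > 6, which holds.

True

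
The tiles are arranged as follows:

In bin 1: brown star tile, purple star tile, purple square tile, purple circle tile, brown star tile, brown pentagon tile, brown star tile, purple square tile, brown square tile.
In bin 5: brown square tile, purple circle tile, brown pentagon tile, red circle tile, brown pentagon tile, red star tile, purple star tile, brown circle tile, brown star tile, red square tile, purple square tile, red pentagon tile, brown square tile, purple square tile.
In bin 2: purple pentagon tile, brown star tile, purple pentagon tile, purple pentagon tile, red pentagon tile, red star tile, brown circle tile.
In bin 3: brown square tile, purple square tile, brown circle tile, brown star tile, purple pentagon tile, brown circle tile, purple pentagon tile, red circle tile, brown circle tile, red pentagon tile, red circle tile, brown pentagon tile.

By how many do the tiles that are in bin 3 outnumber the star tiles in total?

tiles in bin 3: 12.
star tiles: 10.
12 − 10 = 2.

2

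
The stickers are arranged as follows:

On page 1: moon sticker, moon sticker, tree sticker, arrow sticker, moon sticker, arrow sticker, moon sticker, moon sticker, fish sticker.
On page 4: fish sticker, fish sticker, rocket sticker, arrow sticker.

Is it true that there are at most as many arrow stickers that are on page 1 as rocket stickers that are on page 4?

|arrow stickers on page 1| = 2.
|rocket stickers on page 4| = 1.
The claim requires 2 ≤ 1, which does not hold.

False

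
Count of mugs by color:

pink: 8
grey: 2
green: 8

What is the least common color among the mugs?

Counts by color: pink 8, green 8, grey 2.
The minimum is 2, held uniquely by grey.

grey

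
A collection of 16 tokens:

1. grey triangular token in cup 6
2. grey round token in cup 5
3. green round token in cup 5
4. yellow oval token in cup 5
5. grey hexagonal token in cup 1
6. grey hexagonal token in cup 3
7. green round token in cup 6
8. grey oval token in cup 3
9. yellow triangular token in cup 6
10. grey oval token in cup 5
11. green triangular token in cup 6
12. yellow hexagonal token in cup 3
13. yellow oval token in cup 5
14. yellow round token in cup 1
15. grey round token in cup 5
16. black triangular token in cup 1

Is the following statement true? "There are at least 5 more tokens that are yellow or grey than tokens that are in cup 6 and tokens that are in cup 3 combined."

True

|tokens that are yellow or grey| = 12.
tokens in cup 6: 4; tokens in cup 3: 3; combined: 4 + 3 = 7.
The claim requires 12 − 7 = 5 ≥ 5, which holds.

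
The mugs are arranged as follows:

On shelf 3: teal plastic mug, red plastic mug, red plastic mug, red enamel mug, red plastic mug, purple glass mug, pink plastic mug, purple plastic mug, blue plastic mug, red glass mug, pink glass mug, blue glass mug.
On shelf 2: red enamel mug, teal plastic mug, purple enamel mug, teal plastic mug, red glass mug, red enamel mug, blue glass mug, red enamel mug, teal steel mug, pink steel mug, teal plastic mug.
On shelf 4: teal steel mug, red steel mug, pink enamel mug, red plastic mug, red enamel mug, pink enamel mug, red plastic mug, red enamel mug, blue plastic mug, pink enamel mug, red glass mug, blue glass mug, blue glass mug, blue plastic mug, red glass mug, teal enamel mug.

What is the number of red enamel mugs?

6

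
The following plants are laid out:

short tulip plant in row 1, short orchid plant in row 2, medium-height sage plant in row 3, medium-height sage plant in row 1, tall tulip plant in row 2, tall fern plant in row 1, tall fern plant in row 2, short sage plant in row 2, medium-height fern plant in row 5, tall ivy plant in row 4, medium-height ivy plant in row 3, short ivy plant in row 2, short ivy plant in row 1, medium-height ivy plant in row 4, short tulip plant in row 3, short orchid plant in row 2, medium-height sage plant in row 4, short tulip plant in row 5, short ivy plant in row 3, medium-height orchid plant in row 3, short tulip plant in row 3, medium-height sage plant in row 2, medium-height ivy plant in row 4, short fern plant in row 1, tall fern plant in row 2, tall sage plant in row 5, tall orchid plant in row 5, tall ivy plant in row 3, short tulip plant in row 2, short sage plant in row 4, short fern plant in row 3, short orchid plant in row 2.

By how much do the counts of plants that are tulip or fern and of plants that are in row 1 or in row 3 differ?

plants that are tulip or fern: 12. plants in row 1 or in row 3: 13.
|12 − 13| = 13 − 12 = 1.

1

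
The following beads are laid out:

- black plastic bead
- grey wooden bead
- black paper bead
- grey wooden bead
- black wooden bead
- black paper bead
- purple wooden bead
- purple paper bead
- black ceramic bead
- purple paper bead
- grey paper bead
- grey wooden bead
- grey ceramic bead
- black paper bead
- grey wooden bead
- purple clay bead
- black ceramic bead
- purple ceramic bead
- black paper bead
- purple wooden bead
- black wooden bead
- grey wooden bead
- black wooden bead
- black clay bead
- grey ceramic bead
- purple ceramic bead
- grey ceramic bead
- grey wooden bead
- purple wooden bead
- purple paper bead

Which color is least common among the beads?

Counts by color: black 11, grey 10, purple 9.
The minimum is 9, held uniquely by purple.

purple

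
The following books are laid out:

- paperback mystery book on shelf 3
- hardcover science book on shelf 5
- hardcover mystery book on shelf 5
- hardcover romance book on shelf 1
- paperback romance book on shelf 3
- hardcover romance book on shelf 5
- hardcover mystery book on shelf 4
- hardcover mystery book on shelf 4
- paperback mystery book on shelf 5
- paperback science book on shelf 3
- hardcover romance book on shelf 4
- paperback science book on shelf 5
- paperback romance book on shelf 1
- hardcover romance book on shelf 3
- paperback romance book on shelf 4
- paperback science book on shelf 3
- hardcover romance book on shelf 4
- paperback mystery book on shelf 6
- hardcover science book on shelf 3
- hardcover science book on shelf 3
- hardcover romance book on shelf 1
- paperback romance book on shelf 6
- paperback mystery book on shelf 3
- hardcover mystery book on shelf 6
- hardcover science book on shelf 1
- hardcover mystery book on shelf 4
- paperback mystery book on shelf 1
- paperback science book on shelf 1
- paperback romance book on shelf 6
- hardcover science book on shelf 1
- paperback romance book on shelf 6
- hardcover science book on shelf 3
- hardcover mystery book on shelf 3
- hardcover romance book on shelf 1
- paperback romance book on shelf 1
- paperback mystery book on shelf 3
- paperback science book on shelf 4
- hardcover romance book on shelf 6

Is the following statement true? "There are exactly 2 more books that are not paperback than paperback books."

There are 20 books that are not paperback.
There are 18 paperback books.
The claim requires 20 − 18 (= 2) to equal 2, which holds.

True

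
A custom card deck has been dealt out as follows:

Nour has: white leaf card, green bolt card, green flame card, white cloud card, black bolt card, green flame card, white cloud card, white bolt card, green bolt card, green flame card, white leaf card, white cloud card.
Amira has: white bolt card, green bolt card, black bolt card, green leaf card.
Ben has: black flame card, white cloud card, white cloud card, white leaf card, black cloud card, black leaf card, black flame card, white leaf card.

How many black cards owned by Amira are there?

1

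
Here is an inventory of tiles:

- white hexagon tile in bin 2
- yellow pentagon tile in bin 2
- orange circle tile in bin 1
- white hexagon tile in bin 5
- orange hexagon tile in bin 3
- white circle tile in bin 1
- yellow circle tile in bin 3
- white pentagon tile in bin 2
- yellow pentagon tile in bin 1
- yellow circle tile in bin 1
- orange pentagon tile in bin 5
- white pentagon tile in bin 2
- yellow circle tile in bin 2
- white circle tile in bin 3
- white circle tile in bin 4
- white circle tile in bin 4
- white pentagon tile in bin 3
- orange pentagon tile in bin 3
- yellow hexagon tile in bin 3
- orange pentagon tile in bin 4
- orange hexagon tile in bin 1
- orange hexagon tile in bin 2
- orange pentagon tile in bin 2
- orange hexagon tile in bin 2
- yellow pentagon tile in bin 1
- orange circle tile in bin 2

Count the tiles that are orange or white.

orange: 10; white: 9; together 10 + 9 = 19.

19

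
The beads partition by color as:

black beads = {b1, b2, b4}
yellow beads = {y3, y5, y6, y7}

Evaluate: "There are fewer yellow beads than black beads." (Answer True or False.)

|yellow beads| = 4.
|black beads| = 3.
The claim requires 4 < 3, which does not hold.

False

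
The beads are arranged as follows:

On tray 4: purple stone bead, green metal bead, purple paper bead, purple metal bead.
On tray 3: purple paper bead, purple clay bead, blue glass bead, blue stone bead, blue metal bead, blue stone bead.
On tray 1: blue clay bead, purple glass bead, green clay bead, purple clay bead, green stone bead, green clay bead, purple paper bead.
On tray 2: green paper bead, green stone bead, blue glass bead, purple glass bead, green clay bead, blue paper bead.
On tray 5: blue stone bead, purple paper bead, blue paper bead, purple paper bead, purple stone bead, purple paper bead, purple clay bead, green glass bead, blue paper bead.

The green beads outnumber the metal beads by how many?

green beads: 8.
metal beads: 3.
8 − 3 = 5.

5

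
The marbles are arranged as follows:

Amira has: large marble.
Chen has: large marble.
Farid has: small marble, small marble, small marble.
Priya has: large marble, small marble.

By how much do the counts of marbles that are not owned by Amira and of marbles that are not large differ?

2

marbles that are not owned by Amira: 6. marbles that are not large: 4.
|6 − 4| = 6 − 4 = 2.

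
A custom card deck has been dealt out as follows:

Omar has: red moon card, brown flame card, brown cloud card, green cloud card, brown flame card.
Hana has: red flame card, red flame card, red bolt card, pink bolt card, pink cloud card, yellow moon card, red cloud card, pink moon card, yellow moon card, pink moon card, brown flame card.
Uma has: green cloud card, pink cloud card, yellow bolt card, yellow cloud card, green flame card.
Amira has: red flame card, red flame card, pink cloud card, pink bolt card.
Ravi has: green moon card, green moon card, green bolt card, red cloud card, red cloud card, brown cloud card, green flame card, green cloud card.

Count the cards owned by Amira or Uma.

9

Amira: 4; Uma: 5; together 4 + 5 = 9.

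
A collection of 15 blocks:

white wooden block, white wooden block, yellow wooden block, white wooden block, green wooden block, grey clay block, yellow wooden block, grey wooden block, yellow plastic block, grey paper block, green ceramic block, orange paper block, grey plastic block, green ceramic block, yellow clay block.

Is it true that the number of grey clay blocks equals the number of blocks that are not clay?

|grey clay blocks| = 1.
|blocks that are not clay| = 13.
The claim requires 1 = 13, which does not hold.

False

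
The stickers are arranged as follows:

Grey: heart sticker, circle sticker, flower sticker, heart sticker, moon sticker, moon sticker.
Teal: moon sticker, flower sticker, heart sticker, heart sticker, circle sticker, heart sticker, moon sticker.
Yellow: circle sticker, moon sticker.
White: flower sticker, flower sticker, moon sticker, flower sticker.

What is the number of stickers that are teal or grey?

13

grey: 6; teal: 7; together 6 + 7 = 13.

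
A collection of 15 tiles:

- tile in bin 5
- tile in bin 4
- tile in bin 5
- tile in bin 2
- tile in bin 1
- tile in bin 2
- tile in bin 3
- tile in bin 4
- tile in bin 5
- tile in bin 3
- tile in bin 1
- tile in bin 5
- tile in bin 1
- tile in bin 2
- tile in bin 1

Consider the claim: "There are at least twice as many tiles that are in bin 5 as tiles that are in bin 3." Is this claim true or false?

True

tiles in bin 5: 4.
tiles in bin 3: 2.
The claim requires 4 ≥ 2 × 2 = 4, which holds.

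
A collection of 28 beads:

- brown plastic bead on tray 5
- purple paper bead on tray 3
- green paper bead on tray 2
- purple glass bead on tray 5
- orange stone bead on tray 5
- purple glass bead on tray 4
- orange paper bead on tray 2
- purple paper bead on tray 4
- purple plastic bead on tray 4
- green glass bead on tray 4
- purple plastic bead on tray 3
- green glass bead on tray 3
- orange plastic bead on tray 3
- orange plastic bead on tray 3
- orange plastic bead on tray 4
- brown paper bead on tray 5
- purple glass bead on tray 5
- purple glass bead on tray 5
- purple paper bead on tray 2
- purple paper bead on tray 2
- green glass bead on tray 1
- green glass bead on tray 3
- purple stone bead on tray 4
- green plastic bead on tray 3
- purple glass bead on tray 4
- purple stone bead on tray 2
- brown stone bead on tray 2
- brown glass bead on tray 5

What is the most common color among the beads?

Counts by color: purple 13, green 6, orange 5, brown 4.
The maximum is 13, held uniquely by purple.

purple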